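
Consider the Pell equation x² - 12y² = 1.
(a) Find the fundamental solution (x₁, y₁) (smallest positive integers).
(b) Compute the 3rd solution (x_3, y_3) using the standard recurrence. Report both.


Step 1: Find the fundamental solution (x₁, y₁) of x² - 12y² = 1.
  Expand √12 as a continued fraction. a₀ = ⌊√12⌋ = 3; iterate m_{k+1} = d_k·a_k − m_k, d_{k+1} = (12 − m_{k+1}²)/d_k, a_{k+1} = ⌊(a₀ + m_{k+1})/d_{k+1}⌋ (starting m₀ = 0, d₀ = 1), with convergents p_k = a_k·p_{k-1} + p_{k-2}, q_k = a_k·q_{k-1} + q_{k-2} (p₋₁ = 1, q₋₁ = 0):
  k = 0: a₀ = 3; p₀/q₀ = 3/1; p₀² − 12·q₀² = 9 − 12 = -3.
  k = 1: m = 3, d = 3, a = ⌊(3 + 3)/3⌋ = 2; p/q = (2·3 + 1)/(2·1 + 0) = 7/2; p² − 12·q² = 49 − 48 = 1.
  The first convergent with p² − 12·q² = 1 gives the fundamental solution (x₁, y₁) = (7, 2).
Step 2: Apply the recurrence (x_{n+1}, y_{n+1}) = (x₁x_n + 12y₁y_n, x₁y_n + y₁x_n) repeatedly.
  From (x_1, y_1) = (7, 2): x_2 = 7·7 + 12·2·2 = 97; y_2 = 7·2 + 2·7 = 28.
  From (x_2, y_2) = (97, 28): x_3 = 7·97 + 12·2·28 = 1351; y_3 = 7·28 + 2·97 = 390.
Step 3: Verify x_3² - 12·y_3² = 1825201 - 1825200 = 1 (should be 1). ✓

(x_1, y_1) = (7, 2); (x_3, y_3) = (1351, 390).


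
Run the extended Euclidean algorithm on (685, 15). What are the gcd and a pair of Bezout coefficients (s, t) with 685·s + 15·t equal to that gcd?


Euclidean algorithm on (685, 15) — divide until remainder is 0:
  685 = 45 · 15 + 10
  15 = 1 · 10 + 5
  10 = 2 · 5 + 0
gcd(685, 15) = 5.
Track Bezout coefficients alongside the remainders: start with r₀ = 685 = a·1 + b·0 (s = 1, t = 0) and r₁ = 15 = a·0 + b·1 (s = 0, t = 1); each new remainder r_{k+1} = r_{k-1} − q_k·r_k inherits s_{k+1} = s_{k-1} − q_k·s_k, t_{k+1} = t_{k-1} − q_k·t_k, so r_k = a·s_k + b·t_k at every step:
  q = 45: r = 10, s = 1 − 45·0 = 1, t = 0 − 45·1 = -45  (check: 685·1 + 15·(-45) = 10)
  q = 1: r = 5, s = 0 − 1·1 = -1, t = 1 − 1·(-45) = 46  (check: 685·(-1) + 15·46 = 5)
The row with r = 5 (the gcd) gives the Bezout coefficients s = -1, t = 46.
Result: 685 · (-1) + 15 · (46) = 5.

gcd(685, 15) = 5; s = -1, t = 46 (check: 685·(-1) + 15·46 = 5).


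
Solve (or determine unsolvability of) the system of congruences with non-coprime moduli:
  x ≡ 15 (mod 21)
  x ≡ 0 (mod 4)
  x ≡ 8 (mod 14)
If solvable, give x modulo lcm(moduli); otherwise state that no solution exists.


Moduli 21, 4, 14 are not pairwise coprime, so CRT works modulo lcm(m_i) when all pairwise compatibility conditions hold.
Pairwise compatibility: gcd(m_i, m_j) must divide a_i - a_j for every pair.
Merge one congruence at a time:
  Start: x ≡ 15 (mod 21).
  Combine with x ≡ 0 (mod 4): gcd(21, 4) = 1; 0 - 15 = -15, which IS divisible by 1, so compatible.
    Write x = 15 + 21·t and substitute into x ≡ 0 (mod 4): 21·t ≡ 0 − 15 = -15 (mod 4).
    Reduce coefficients mod 4: 1·t ≡ 1 (mod 4).
    So t ≡ 1 (mod 4).
    Then x = 15 + 21·1 = 36, valid modulo lcm(21, 4) = 84: x ≡ 36 (mod 84).
  Combine with x ≡ 8 (mod 14): gcd(84, 14) = 14; 8 - 36 = -28, which IS divisible by 14, so compatible.
    Write x = 36 + 84·t and substitute into x ≡ 8 (mod 14): 84·t ≡ 8 − 36 = -28 (mod 14).
    Divide the congruence (and modulus) by g = 14: 6·t ≡ -2 (mod 1).
    Modulo 1 every t works; take t = 0.
    Then x = 36 + 84·0 = 36, valid modulo lcm(84, 14) = 84: x ≡ 36 (mod 84).
Verify: 36 mod 21 = 15, 36 mod 4 = 0, 36 mod 14 = 8.

x ≡ 36 (mod 84).


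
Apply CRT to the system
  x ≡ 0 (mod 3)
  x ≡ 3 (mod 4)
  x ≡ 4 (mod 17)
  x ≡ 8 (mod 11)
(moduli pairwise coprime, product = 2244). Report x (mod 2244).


Product of moduli M = 3 · 4 · 17 · 11 = 2244.
Merge one congruence at a time:
  Start: x ≡ 0 (mod 3).
  Combine with x ≡ 3 (mod 4); new modulus lcm = 12.
    Write x = 0 + 3·t and substitute into x ≡ 3 (mod 4): 3·t ≡ 3 − 0 = 3 (mod 4).
    The inverse of 3 mod 4 is 3 (since 3·3 = 9 = 2·4 + 1), so t ≡ 3·3 = 9 ≡ 1 (mod 4).
    Then x = 0 + 3·1 = 3, valid modulo lcm(3, 4) = 12: x ≡ 3 (mod 12).
  Combine with x ≡ 4 (mod 17); new modulus lcm = 204.
    Write x = 3 + 12·t and substitute into x ≡ 4 (mod 17): 12·t ≡ 4 − 3 = 1 (mod 17).
    The inverse of 12 mod 17 is 10 (since 12·10 = 120 = 7·17 + 1), so t ≡ 10·1 = 10 ≡ 10 (mod 17).
    Then x = 3 + 12·10 = 123, valid modulo lcm(12, 17) = 204: x ≡ 123 (mod 204).
  Combine with x ≡ 8 (mod 11); new modulus lcm = 2244.
    Write x = 123 + 204·t and substitute into x ≡ 8 (mod 11): 204·t ≡ 8 − 123 = -115 (mod 11).
    Reduce coefficients mod 11: 6·t ≡ 6 (mod 11).
    The inverse of 6 mod 11 is 2 (since 6·2 = 12 = 1·11 + 1), so t ≡ 2·6 = 12 ≡ 1 (mod 11).
    Then x = 123 + 204·1 = 327, valid modulo lcm(204, 11) = 2244: x ≡ 327 (mod 2244).
Verify against each original: 327 mod 3 = 0, 327 mod 4 = 3, 327 mod 17 = 4, 327 mod 11 = 8.

x ≡ 327 (mod 2244).


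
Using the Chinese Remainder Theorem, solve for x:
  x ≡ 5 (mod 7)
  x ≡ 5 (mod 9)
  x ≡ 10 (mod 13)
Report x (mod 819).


Moduli 7, 9, 13 are pairwise coprime; by CRT there is a unique solution modulo M = 7 · 9 · 13 = 819.
Solve pairwise, accumulating the modulus:
  Start with x ≡ 5 (mod 7).
  Combine with x ≡ 5 (mod 9): since gcd(7, 9) = 1, we get a unique residue mod 63.
    Write x = 5 + 7·t and substitute into x ≡ 5 (mod 9): 7·t ≡ 5 − 5 = 0 (mod 9).
    The inverse of 7 mod 9 is 4 (since 7·4 = 28 = 3·9 + 1), so t ≡ 4·0 = 0 ≡ 0 (mod 9).
    Then x = 5 + 7·0 = 5, valid modulo lcm(7, 9) = 63: x ≡ 5 (mod 63).
  Combine with x ≡ 10 (mod 13): since gcd(63, 13) = 1, we get a unique residue mod 819.
    Write x = 5 + 63·t and substitute into x ≡ 10 (mod 13): 63·t ≡ 10 − 5 = 5 (mod 13).
    Reduce coefficients mod 13: 11·t ≡ 5 (mod 13).
    The inverse of 11 mod 13 is 6 (since 11·6 = 66 = 5·13 + 1), so t ≡ 6·5 = 30 ≡ 4 (mod 13).
    Then x = 5 + 63·4 = 257, valid modulo lcm(63, 13) = 819: x ≡ 257 (mod 819).
Verify: 257 mod 7 = 5 ✓, 257 mod 9 = 5 ✓, 257 mod 13 = 10 ✓.

x ≡ 257 (mod 819).


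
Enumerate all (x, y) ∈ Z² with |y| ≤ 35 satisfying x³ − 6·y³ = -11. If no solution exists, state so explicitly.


The equation is x³ - 6y³ = -11. For fixed y, x³ = 6·y³ − 11, so a solution requires the RHS to be a perfect cube.
Strategy: iterate y from -35 to 35, compute RHS = 6·y³ − 11, and check whether it is a (positive or negative) perfect cube.
Check small values of y:
  y = 0: RHS = -11 is not a perfect cube.
  y = 1: RHS = -5 is not a perfect cube.
  y = -1: RHS = -17 is not a perfect cube.
  y = 2: RHS = 37 is not a perfect cube.
  y = -2: RHS = -59 is not a perfect cube.
  y = 3: RHS = 151 is not a perfect cube.
  y = -3: RHS = -173 is not a perfect cube.
Continuing the search up to |y| = 35 finds no solutions either.
No (x, y) in the scanned range satisfies the equation.

No integer solutions with |y| ≤ 35.


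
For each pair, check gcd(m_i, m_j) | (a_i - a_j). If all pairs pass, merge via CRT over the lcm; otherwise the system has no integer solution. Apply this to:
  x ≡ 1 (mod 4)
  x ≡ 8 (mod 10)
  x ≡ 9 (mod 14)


Moduli 4, 10, 14 are not pairwise coprime, so CRT works modulo lcm(m_i) when all pairwise compatibility conditions hold.
Pairwise compatibility: gcd(m_i, m_j) must divide a_i - a_j for every pair.
Merge one congruence at a time:
  Start: x ≡ 1 (mod 4).
  Combine with x ≡ 8 (mod 10): gcd(4, 10) = 2, and 8 - 1 = 7 is NOT divisible by 2.
    ⇒ system is inconsistent (no integer solution).

No solution (the system is inconsistent).


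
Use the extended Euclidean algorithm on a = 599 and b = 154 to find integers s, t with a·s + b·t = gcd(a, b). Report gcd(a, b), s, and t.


Euclidean algorithm on (599, 154) — divide until remainder is 0:
  599 = 3 · 154 + 137
  154 = 1 · 137 + 17
  137 = 8 · 17 + 1
  17 = 17 · 1 + 0
gcd(599, 154) = 1.
Track Bezout coefficients alongside the remainders: start with r₀ = 599 = a·1 + b·0 (s = 1, t = 0) and r₁ = 154 = a·0 + b·1 (s = 0, t = 1); each new remainder r_{k+1} = r_{k-1} − q_k·r_k inherits s_{k+1} = s_{k-1} − q_k·s_k, t_{k+1} = t_{k-1} − q_k·t_k, so r_k = a·s_k + b·t_k at every step:
  q = 3: r = 137, s = 1 − 3·0 = 1, t = 0 − 3·1 = -3  (check: 599·1 + 154·(-3) = 137)
  q = 1: r = 17, s = 0 − 1·1 = -1, t = 1 − 1·(-3) = 4  (check: 599·(-1) + 154·4 = 17)
  q = 8: r = 1, s = 1 − 8·(-1) = 9, t = -3 − 8·4 = -35  (check: 599·9 + 154·(-35) = 1)
The row with r = 1 (the gcd) gives the Bezout coefficients s = 9, t = -35.
Result: 599 · (9) + 154 · (-35) = 1.

gcd(599, 154) = 1; s = 9, t = -35 (check: 599·9 + 154·(-35) = 1).


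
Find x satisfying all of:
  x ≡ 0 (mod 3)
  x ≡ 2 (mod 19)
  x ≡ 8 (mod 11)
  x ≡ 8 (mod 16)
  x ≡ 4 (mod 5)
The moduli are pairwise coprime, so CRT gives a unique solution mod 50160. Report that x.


Product of moduli M = 3 · 19 · 11 · 16 · 5 = 50160.
Merge one congruence at a time:
  Start: x ≡ 0 (mod 3).
  Combine with x ≡ 2 (mod 19); new modulus lcm = 57.
    Write x = 0 + 3·t and substitute into x ≡ 2 (mod 19): 3·t ≡ 2 − 0 = 2 (mod 19).
    The inverse of 3 mod 19 is 13 (since 3·13 = 39 = 2·19 + 1), so t ≡ 13·2 = 26 ≡ 7 (mod 19).
    Then x = 0 + 3·7 = 21, valid modulo lcm(3, 19) = 57: x ≡ 21 (mod 57).
  Combine with x ≡ 8 (mod 11); new modulus lcm = 627.
    Write x = 21 + 57·t and substitute into x ≡ 8 (mod 11): 57·t ≡ 8 − 21 = -13 (mod 11).
    Reduce coefficients mod 11: 2·t ≡ 9 (mod 11).
    The inverse of 2 mod 11 is 6 (since 2·6 = 12 = 1·11 + 1), so t ≡ 6·9 = 54 ≡ 10 (mod 11).
    Then x = 21 + 57·10 = 591, valid modulo lcm(57, 11) = 627: x ≡ 591 (mod 627).
  Combine with x ≡ 8 (mod 16); new modulus lcm = 10032.
    Write x = 591 + 627·t and substitute into x ≡ 8 (mod 16): 627·t ≡ 8 − 591 = -583 (mod 16).
    Reduce coefficients mod 16: 3·t ≡ 9 (mod 16).
    The inverse of 3 mod 16 is 11 (since 3·11 = 33 = 2·16 + 1), so t ≡ 11·9 = 99 ≡ 3 (mod 16).
    Then x = 591 + 627·3 = 2472, valid modulo lcm(627, 16) = 10032: x ≡ 2472 (mod 10032).
  Combine with x ≡ 4 (mod 5); new modulus lcm = 50160.
    Write x = 2472 + 10032·t and substitute into x ≡ 4 (mod 5): 10032·t ≡ 4 − 2472 = -2468 (mod 5).
    Reduce coefficients mod 5: 2·t ≡ 2 (mod 5).
    The inverse of 2 mod 5 is 3 (since 2·3 = 6 = 1·5 + 1), so t ≡ 3·2 = 6 ≡ 1 (mod 5).
    Then x = 2472 + 10032·1 = 12504, valid modulo lcm(10032, 5) = 50160: x ≡ 12504 (mod 50160).
Verify against each original: 12504 mod 3 = 0, 12504 mod 19 = 2, 12504 mod 11 = 8, 12504 mod 16 = 8, 12504 mod 5 = 4.

x ≡ 12504 (mod 50160).


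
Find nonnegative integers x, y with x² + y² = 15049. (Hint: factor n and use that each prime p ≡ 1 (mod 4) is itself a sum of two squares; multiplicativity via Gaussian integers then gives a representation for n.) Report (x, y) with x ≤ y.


Step 1: Factor n = 15049 = 101 · 149.
Step 2: Check the mod-4 condition on each prime factor: 101 ≡ 1 (mod 4), exponent 1; 149 ≡ 1 (mod 4), exponent 1.
All primes ≡ 3 (mod 4) appear to even exponent (or don't appear), so by the two-squares theorem n IS expressible as a sum of two squares.
Step 3: Build a representation. Here n = 101 · 149 is a product of primes ≡ 1 (mod 4). Each prime p ≡ 1 (mod 4) is itself a sum of two squares; find a² by testing p − a² for a perfect square:
  101: 101 − 1² = 100 = 10² ⇒ 101 = 1² + 10².
  149: 149 − 1² = 148, 149 − 2² = 145, 149 − 3² = 140, 149 − 4² = 133, 149 − 5² = 124, 149 − 6² = 113, 149 − 7² = 100 = 10² ⇒ 149 = 7² + 10².
  Combine using the Brahmagupta–Fibonacci identity (a² + b²)(c² + d²) = (ac − bd)² + (ad + bc)² = (ac + bd)² + (ad − bc)²:
  101 · 149 = 15049: from (1² + 10²)(7² + 10²), take (1·7 − 10·10, 1·10 + 10·7) = (7 − 100, 10 + 70) = (-93, 80); dropping signs (only squares matter) gives (93, 80); check 93² + 80² = 8649 + 6400 = 15049 ✓.
Step 4: Order so x ≤ y and verify: 80² + 93² = 6400 + 8649 = 15049 = n. ✓

n = 15049 = 80² + 93² (one valid representation with x ≤ y).


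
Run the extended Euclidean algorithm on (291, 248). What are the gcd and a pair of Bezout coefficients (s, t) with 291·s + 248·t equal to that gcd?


Euclidean algorithm on (291, 248) — divide until remainder is 0:
  291 = 1 · 248 + 43
  248 = 5 · 43 + 33
  43 = 1 · 33 + 10
  33 = 3 · 10 + 3
  10 = 3 · 3 + 1
  3 = 3 · 1 + 0
gcd(291, 248) = 1.
Track Bezout coefficients alongside the remainders: start with r₀ = 291 = a·1 + b·0 (s = 1, t = 0) and r₁ = 248 = a·0 + b·1 (s = 0, t = 1); each new remainder r_{k+1} = r_{k-1} − q_k·r_k inherits s_{k+1} = s_{k-1} − q_k·s_k, t_{k+1} = t_{k-1} − q_k·t_k, so r_k = a·s_k + b·t_k at every step:
  q = 1: r = 43, s = 1 − 1·0 = 1, t = 0 − 1·1 = -1  (check: 291·1 + 248·(-1) = 43)
  q = 5: r = 33, s = 0 − 5·1 = -5, t = 1 − 5·(-1) = 6  (check: 291·(-5) + 248·6 = 33)
  q = 1: r = 10, s = 1 − 1·(-5) = 6, t = -1 − 1·6 = -7  (check: 291·6 + 248·(-7) = 10)
  q = 3: r = 3, s = -5 − 3·6 = -23, t = 6 − 3·(-7) = 27  (check: 291·(-23) + 248·27 = 3)
  q = 3: r = 1, s = 6 − 3·(-23) = 75, t = -7 − 3·27 = -88  (check: 291·75 + 248·(-88) = 1)
The row with r = 1 (the gcd) gives the Bezout coefficients s = 75, t = -88.
Result: 291 · (75) + 248 · (-88) = 1.

gcd(291, 248) = 1; s = 75, t = -88 (check: 291·75 + 248·(-88) = 1).


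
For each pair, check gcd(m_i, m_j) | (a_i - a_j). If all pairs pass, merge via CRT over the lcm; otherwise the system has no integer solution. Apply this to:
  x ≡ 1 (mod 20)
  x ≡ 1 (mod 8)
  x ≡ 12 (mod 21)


Moduli 20, 8, 21 are not pairwise coprime, so CRT works modulo lcm(m_i) when all pairwise compatibility conditions hold.
Pairwise compatibility: gcd(m_i, m_j) must divide a_i - a_j for every pair.
Merge one congruence at a time:
  Start: x ≡ 1 (mod 20).
  Combine with x ≡ 1 (mod 8): gcd(20, 8) = 4; 1 - 1 = 0, which IS divisible by 4, so compatible.
    Write x = 1 + 20·t and substitute into x ≡ 1 (mod 8): 20·t ≡ 1 − 1 = 0 (mod 8).
    Divide the congruence (and modulus) by g = 4: 5·t ≡ 0 (mod 2).
    Reduce coefficients mod 2: 1·t ≡ 0 (mod 2).
    So t ≡ 0 (mod 2).
    Then x = 1 + 20·0 = 1, valid modulo lcm(20, 8) = 40: x ≡ 1 (mod 40).
  Combine with x ≡ 12 (mod 21): gcd(40, 21) = 1; 12 - 1 = 11, which IS divisible by 1, so compatible.
    Write x = 1 + 40·t and substitute into x ≡ 12 (mod 21): 40·t ≡ 12 − 1 = 11 (mod 21).
    Reduce coefficients mod 21: 19·t ≡ 11 (mod 21).
    The inverse of 19 mod 21 is 10 (since 19·10 = 190 = 9·21 + 1), so t ≡ 10·11 = 110 ≡ 5 (mod 21).
    Then x = 1 + 40·5 = 201, valid modulo lcm(40, 21) = 840: x ≡ 201 (mod 840).
Verify: 201 mod 20 = 1, 201 mod 8 = 1, 201 mod 21 = 12.

x ≡ 201 (mod 840).


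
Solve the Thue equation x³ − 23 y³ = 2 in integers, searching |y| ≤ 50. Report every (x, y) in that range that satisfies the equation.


The equation is x³ - 23y³ = 2. For fixed y, x³ = 23·y³ + 2, so a solution requires the RHS to be a perfect cube.
Strategy: iterate y from -50 to 50, compute RHS = 23·y³ + 2, and check whether it is a (positive or negative) perfect cube.
Check small values of y:
  y = 0: RHS = 2 is not a perfect cube.
  y = 1: RHS = 25 is not a perfect cube.
  y = -1: RHS = -21 is not a perfect cube.
  y = 2: RHS = 186 is not a perfect cube.
  y = -2: RHS = -182 is not a perfect cube.
  y = 3: RHS = 623 is not a perfect cube.
  y = -3: RHS = -619 is not a perfect cube.
Continuing the search up to |y| = 50 finds no solutions either.
No (x, y) in the scanned range satisfies the equation.

No integer solutions with |y| ≤ 50.


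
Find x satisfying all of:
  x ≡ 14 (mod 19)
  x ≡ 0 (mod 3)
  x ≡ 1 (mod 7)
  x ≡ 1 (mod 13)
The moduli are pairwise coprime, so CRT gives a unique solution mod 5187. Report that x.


Product of moduli M = 19 · 3 · 7 · 13 = 5187.
Merge one congruence at a time:
  Start: x ≡ 14 (mod 19).
  Combine with x ≡ 0 (mod 3); new modulus lcm = 57.
    Write x = 14 + 19·t and substitute into x ≡ 0 (mod 3): 19·t ≡ 0 − 14 = -14 (mod 3).
    Reduce coefficients mod 3: 1·t ≡ 1 (mod 3).
    So t ≡ 1 (mod 3).
    Then x = 14 + 19·1 = 33, valid modulo lcm(19, 3) = 57: x ≡ 33 (mod 57).
  Combine with x ≡ 1 (mod 7); new modulus lcm = 399.
    Write x = 33 + 57·t and substitute into x ≡ 1 (mod 7): 57·t ≡ 1 − 33 = -32 (mod 7).
    Reduce coefficients mod 7: 1·t ≡ 3 (mod 7).
    So t ≡ 3 (mod 7).
    Then x = 33 + 57·3 = 204, valid modulo lcm(57, 7) = 399: x ≡ 204 (mod 399).
  Combine with x ≡ 1 (mod 13); new modulus lcm = 5187.
    Write x = 204 + 399·t and substitute into x ≡ 1 (mod 13): 399·t ≡ 1 − 204 = -203 (mod 13).
    Reduce coefficients mod 13: 9·t ≡ 5 (mod 13).
    The inverse of 9 mod 13 is 3 (since 9·3 = 27 = 2·13 + 1), so t ≡ 3·5 = 15 ≡ 2 (mod 13).
    Then x = 204 + 399·2 = 1002, valid modulo lcm(399, 13) = 5187: x ≡ 1002 (mod 5187).
Verify against each original: 1002 mod 19 = 14, 1002 mod 3 = 0, 1002 mod 7 = 1, 1002 mod 13 = 1.

x ≡ 1002 (mod 5187).


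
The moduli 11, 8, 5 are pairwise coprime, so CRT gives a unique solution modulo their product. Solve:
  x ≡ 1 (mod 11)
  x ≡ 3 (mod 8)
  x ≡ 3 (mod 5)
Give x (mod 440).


Moduli 11, 8, 5 are pairwise coprime; by CRT there is a unique solution modulo M = 11 · 8 · 5 = 440.
Solve pairwise, accumulating the modulus:
  Start with x ≡ 1 (mod 11).
  Combine with x ≡ 3 (mod 8): since gcd(11, 8) = 1, we get a unique residue mod 88.
    Write x = 1 + 11·t and substitute into x ≡ 3 (mod 8): 11·t ≡ 3 − 1 = 2 (mod 8).
    Reduce coefficients mod 8: 3·t ≡ 2 (mod 8).
    The inverse of 3 mod 8 is 3 (since 3·3 = 9 = 1·8 + 1), so t ≡ 3·2 = 6 ≡ 6 (mod 8).
    Then x = 1 + 11·6 = 67, valid modulo lcm(11, 8) = 88: x ≡ 67 (mod 88).
  Combine with x ≡ 3 (mod 5): since gcd(88, 5) = 1, we get a unique residue mod 440.
    Write x = 67 + 88·t and substitute into x ≡ 3 (mod 5): 88·t ≡ 3 − 67 = -64 (mod 5).
    Reduce coefficients mod 5: 3·t ≡ 1 (mod 5).
    The inverse of 3 mod 5 is 2 (since 3·2 = 6 = 1·5 + 1), so t ≡ 2·1 = 2 ≡ 2 (mod 5).
    Then x = 67 + 88·2 = 243, valid modulo lcm(88, 5) = 440: x ≡ 243 (mod 440).
Verify: 243 mod 11 = 1 ✓, 243 mod 8 = 3 ✓, 243 mod 5 = 3 ✓.

x ≡ 243 (mod 440).


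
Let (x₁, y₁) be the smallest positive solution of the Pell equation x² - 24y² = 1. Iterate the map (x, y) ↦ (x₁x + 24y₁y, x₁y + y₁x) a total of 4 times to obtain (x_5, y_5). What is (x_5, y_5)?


Step 1: Find the fundamental solution (x₁, y₁) of x² - 24y² = 1.
  Expand √24 as a continued fraction. a₀ = ⌊√24⌋ = 4; iterate m_{k+1} = d_k·a_k − m_k, d_{k+1} = (24 − m_{k+1}²)/d_k, a_{k+1} = ⌊(a₀ + m_{k+1})/d_{k+1}⌋ (starting m₀ = 0, d₀ = 1), with convergents p_k = a_k·p_{k-1} + p_{k-2}, q_k = a_k·q_{k-1} + q_{k-2} (p₋₁ = 1, q₋₁ = 0):
  k = 0: a₀ = 4; p₀/q₀ = 4/1; p₀² − 24·q₀² = 16 − 24 = -8.
  k = 1: m = 4, d = 8, a = ⌊(4 + 4)/8⌋ = 1; p/q = (1·4 + 1)/(1·1 + 0) = 5/1; p² − 24·q² = 25 − 24 = 1.
  The first convergent with p² − 24·q² = 1 gives the fundamental solution (x₁, y₁) = (5, 1).
Step 2: Apply the recurrence (x_{n+1}, y_{n+1}) = (x₁x_n + 24y₁y_n, x₁y_n + y₁x_n) repeatedly.
  From (x_1, y_1) = (5, 1): x_2 = 5·5 + 24·1·1 = 49; y_2 = 5·1 + 1·5 = 10.
  From (x_2, y_2) = (49, 10): x_3 = 5·49 + 24·1·10 = 485; y_3 = 5·10 + 1·49 = 99.
  From (x_3, y_3) = (485, 99): x_4 = 5·485 + 24·1·99 = 4801; y_4 = 5·99 + 1·485 = 980.
  From (x_4, y_4) = (4801, 980): x_5 = 5·4801 + 24·1·980 = 47525; y_5 = 5·980 + 1·4801 = 9701.
Step 3: Verify x_5² - 24·y_5² = 2258625625 - 2258625624 = 1 (should be 1). ✓

(x_1, y_1) = (5, 1); (x_5, y_5) = (47525, 9701).


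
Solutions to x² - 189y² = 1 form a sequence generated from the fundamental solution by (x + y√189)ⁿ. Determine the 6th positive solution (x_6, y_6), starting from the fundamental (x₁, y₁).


Step 1: Find the fundamental solution (x₁, y₁) of x² - 189y² = 1.
  Expand √189 as a continued fraction. a₀ = ⌊√189⌋ = 13; iterate m_{k+1} = d_k·a_k − m_k, d_{k+1} = (189 − m_{k+1}²)/d_k, a_{k+1} = ⌊(a₀ + m_{k+1})/d_{k+1}⌋ (starting m₀ = 0, d₀ = 1), with convergents p_k = a_k·p_{k-1} + p_{k-2}, q_k = a_k·q_{k-1} + q_{k-2} (p₋₁ = 1, q₋₁ = 0):
  k = 0: a₀ = 13; p₀/q₀ = 13/1; p₀² − 189·q₀² = 169 − 189 = -20.
  k = 1: m = 13, d = 20, a = ⌊(13 + 13)/20⌋ = 1; p/q = (1·13 + 1)/(1·1 + 0) = 14/1; p² − 189·q² = 196 − 189 = 7.
  k = 2: m = 7, d = 7, a = ⌊(13 + 7)/7⌋ = 2; p/q = (2·14 + 13)/(2·1 + 1) = 41/3; p² − 189·q² = 1681 − 1701 = -20.
  k = 3: m = 7, d = 20, a = ⌊(13 + 7)/20⌋ = 1; p/q = (1·41 + 14)/(1·3 + 1) = 55/4; p² − 189·q² = 3025 − 3024 = 1.
  The first convergent with p² − 189·q² = 1 gives the fundamental solution (x₁, y₁) = (55, 4).
Step 2: Apply the recurrence (x_{n+1}, y_{n+1}) = (x₁x_n + 189y₁y_n, x₁y_n + y₁x_n) repeatedly.
  From (x_1, y_1) = (55, 4): x_2 = 55·55 + 189·4·4 = 6049; y_2 = 55·4 + 4·55 = 440.
  From (x_2, y_2) = (6049, 440): x_3 = 55·6049 + 189·4·440 = 665335; y_3 = 55·440 + 4·6049 = 48396.
  From (x_3, y_3) = (665335, 48396): x_4 = 55·665335 + 189·4·48396 = 73180801; y_4 = 55·48396 + 4·665335 = 5323120.
  From (x_4, y_4) = (73180801, 5323120): x_5 = 55·73180801 + 189·4·5323120 = 8049222775; y_5 = 55·5323120 + 4·73180801 = 585494804.
  From (x_5, y_5) = (8049222775, 585494804): x_6 = 55·8049222775 + 189·4·585494804 = 885341324449; y_6 = 55·585494804 + 4·8049222775 = 64399105320.
Step 3: Verify x_6² - 189·y_6² = 783829260777109485153601 - 783829260777109485153600 = 1 (should be 1). ✓

(x_1, y_1) = (55, 4); (x_6, y_6) = (885341324449, 64399105320).


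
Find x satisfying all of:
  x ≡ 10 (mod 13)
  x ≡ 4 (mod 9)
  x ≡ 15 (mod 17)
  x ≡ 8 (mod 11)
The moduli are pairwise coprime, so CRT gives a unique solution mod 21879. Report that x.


Product of moduli M = 13 · 9 · 17 · 11 = 21879.
Merge one congruence at a time:
  Start: x ≡ 10 (mod 13).
  Combine with x ≡ 4 (mod 9); new modulus lcm = 117.
    Write x = 10 + 13·t and substitute into x ≡ 4 (mod 9): 13·t ≡ 4 − 10 = -6 (mod 9).
    Reduce coefficients mod 9: 4·t ≡ 3 (mod 9).
    The inverse of 4 mod 9 is 7 (since 4·7 = 28 = 3·9 + 1), so t ≡ 7·3 = 21 ≡ 3 (mod 9).
    Then x = 10 + 13·3 = 49, valid modulo lcm(13, 9) = 117: x ≡ 49 (mod 117).
  Combine with x ≡ 15 (mod 17); new modulus lcm = 1989.
    Write x = 49 + 117·t and substitute into x ≡ 15 (mod 17): 117·t ≡ 15 − 49 = -34 (mod 17).
    Reduce coefficients mod 17: 15·t ≡ 0 (mod 17).
    The inverse of 15 mod 17 is 8 (since 15·8 = 120 = 7·17 + 1), so t ≡ 8·0 = 0 ≡ 0 (mod 17).
    Then x = 49 + 117·0 = 49, valid modulo lcm(117, 17) = 1989: x ≡ 49 (mod 1989).
  Combine with x ≡ 8 (mod 11); new modulus lcm = 21879.
    Write x = 49 + 1989·t and substitute into x ≡ 8 (mod 11): 1989·t ≡ 8 − 49 = -41 (mod 11).
    Reduce coefficients mod 11: 9·t ≡ 3 (mod 11).
    The inverse of 9 mod 11 is 5 (since 9·5 = 45 = 4·11 + 1), so t ≡ 5·3 = 15 ≡ 4 (mod 11).
    Then x = 49 + 1989·4 = 8005, valid modulo lcm(1989, 11) = 21879: x ≡ 8005 (mod 21879).
Verify against each original: 8005 mod 13 = 10, 8005 mod 9 = 4, 8005 mod 17 = 15, 8005 mod 11 = 8.

x ≡ 8005 (mod 21879).


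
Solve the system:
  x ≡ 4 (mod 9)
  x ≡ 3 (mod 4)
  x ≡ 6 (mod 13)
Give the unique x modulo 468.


Moduli 9, 4, 13 are pairwise coprime; by CRT there is a unique solution modulo M = 9 · 4 · 13 = 468.
Solve pairwise, accumulating the modulus:
  Start with x ≡ 4 (mod 9).
  Combine with x ≡ 3 (mod 4): since gcd(9, 4) = 1, we get a unique residue mod 36.
    Write x = 4 + 9·t and substitute into x ≡ 3 (mod 4): 9·t ≡ 3 − 4 = -1 (mod 4).
    Reduce coefficients mod 4: 1·t ≡ 3 (mod 4).
    So t ≡ 3 (mod 4).
    Then x = 4 + 9·3 = 31, valid modulo lcm(9, 4) = 36: x ≡ 31 (mod 36).
  Combine with x ≡ 6 (mod 13): since gcd(36, 13) = 1, we get a unique residue mod 468.
    Write x = 31 + 36·t and substitute into x ≡ 6 (mod 13): 36·t ≡ 6 − 31 = -25 (mod 13).
    Reduce coefficients mod 13: 10·t ≡ 1 (mod 13).
    The inverse of 10 mod 13 is 4 (since 10·4 = 40 = 3·13 + 1), so t ≡ 4·1 = 4 ≡ 4 (mod 13).
    Then x = 31 + 36·4 = 175, valid modulo lcm(36, 13) = 468: x ≡ 175 (mod 468).
Verify: 175 mod 9 = 4 ✓, 175 mod 4 = 3 ✓, 175 mod 13 = 6 ✓.

x ≡ 175 (mod 468).


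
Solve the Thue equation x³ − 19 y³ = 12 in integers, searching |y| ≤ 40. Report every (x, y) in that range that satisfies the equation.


The equation is x³ - 19y³ = 12. For fixed y, x³ = 19·y³ + 12, so a solution requires the RHS to be a perfect cube.
Strategy: iterate y from -40 to 40, compute RHS = 19·y³ + 12, and check whether it is a (positive or negative) perfect cube.
Check small values of y:
  y = 0: RHS = 12 is not a perfect cube.
  y = 1: RHS = 31 is not a perfect cube.
  y = -1: RHS = -7 is not a perfect cube.
  y = 2: RHS = 164 is not a perfect cube.
  y = -2: RHS = -140 is not a perfect cube.
  y = 3: RHS = 525 is not a perfect cube.
  y = -3: RHS = -501 is not a perfect cube.
Continuing the search up to |y| = 40 finds no solutions either.
No (x, y) in the scanned range satisfies the equation.

No integer solutions with |y| ≤ 40.


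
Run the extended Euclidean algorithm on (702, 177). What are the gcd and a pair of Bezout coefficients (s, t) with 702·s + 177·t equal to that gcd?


Euclidean algorithm on (702, 177) — divide until remainder is 0:
  702 = 3 · 177 + 171
  177 = 1 · 171 + 6
  171 = 28 · 6 + 3
  6 = 2 · 3 + 0
gcd(702, 177) = 3.
Track Bezout coefficients alongside the remainders: start with r₀ = 702 = a·1 + b·0 (s = 1, t = 0) and r₁ = 177 = a·0 + b·1 (s = 0, t = 1); each new remainder r_{k+1} = r_{k-1} − q_k·r_k inherits s_{k+1} = s_{k-1} − q_k·s_k, t_{k+1} = t_{k-1} − q_k·t_k, so r_k = a·s_k + b·t_k at every step:
  q = 3: r = 171, s = 1 − 3·0 = 1, t = 0 − 3·1 = -3  (check: 702·1 + 177·(-3) = 171)
  q = 1: r = 6, s = 0 − 1·1 = -1, t = 1 − 1·(-3) = 4  (check: 702·(-1) + 177·4 = 6)
  q = 28: r = 3, s = 1 − 28·(-1) = 29, t = -3 − 28·4 = -115  (check: 702·29 + 177·(-115) = 3)
The row with r = 3 (the gcd) gives the Bezout coefficients s = 29, t = -115.
Result: 702 · (29) + 177 · (-115) = 3.

gcd(702, 177) = 3; s = 29, t = -115 (check: 702·29 + 177·(-115) = 3).


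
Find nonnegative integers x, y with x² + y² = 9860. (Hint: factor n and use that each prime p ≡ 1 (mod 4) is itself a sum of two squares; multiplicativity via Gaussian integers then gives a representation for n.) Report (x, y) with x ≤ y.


Step 1: Factor n = 9860 = 2^2 · 5 · 17 · 29.
Step 2: Check the mod-4 condition on each prime factor: 2 = 2 (special); 5 ≡ 1 (mod 4), exponent 1; 17 ≡ 1 (mod 4), exponent 1; 29 ≡ 1 (mod 4), exponent 1.
All primes ≡ 3 (mod 4) appear to even exponent (or don't appear), so by the two-squares theorem n IS expressible as a sum of two squares.
Step 3: Build a representation. Group n = k² · m with k = 2 and m = 5 · 17 · 29 = 2465 (a product of primes ≡ 1 (mod 4)); a representation of m scales to one of n via (k·x)² + (k·y)² = k²(x² + y²). Each prime p ≡ 1 (mod 4) is itself a sum of two squares; find a² by testing p − a² for a perfect square:
  5: 5 − 1² = 4 = 2² ⇒ 5 = 1² + 2².
  17: 17 − 1² = 16 = 4² ⇒ 17 = 1² + 4².
  29: 29 − 1² = 28, 29 − 2² = 25 = 5² ⇒ 29 = 2² + 5².
  Combine using the Brahmagupta–Fibonacci identity (a² + b²)(c² + d²) = (ac − bd)² + (ad + bc)² = (ac + bd)² + (ad − bc)²:
  5 · 17 = 85: from (1² + 2²)(1² + 4²), take (1·1 − 2·4, 1·4 + 2·1) = (1 − 8, 4 + 2) = (-7, 6); dropping signs (only squares matter) gives (7, 6); check 7² + 6² = 49 + 36 = 85 ✓.
  85 · 29 = 2465: from (7² + 6²)(2² + 5²), take (7·2 − 6·5, 7·5 + 6·2) = (14 − 30, 35 + 12) = (-16, 47); dropping signs (only squares matter) gives (16, 47); check 16² + 47² = 256 + 2209 = 2465 ✓.
  Scale by k = 2: (2·16, 2·47) = (32, 94).
Step 4: Order so x ≤ y and verify: 32² + 94² = 1024 + 8836 = 9860 = n. ✓

n = 9860 = 32² + 94² (one valid representation with x ≤ y).


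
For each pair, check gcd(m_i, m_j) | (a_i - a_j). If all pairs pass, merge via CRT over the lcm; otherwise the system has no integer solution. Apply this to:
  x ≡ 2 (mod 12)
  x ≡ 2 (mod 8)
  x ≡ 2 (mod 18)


Moduli 12, 8, 18 are not pairwise coprime, so CRT works modulo lcm(m_i) when all pairwise compatibility conditions hold.
Pairwise compatibility: gcd(m_i, m_j) must divide a_i - a_j for every pair.
Merge one congruence at a time:
  Start: x ≡ 2 (mod 12).
  Combine with x ≡ 2 (mod 8): gcd(12, 8) = 4; 2 - 2 = 0, which IS divisible by 4, so compatible.
    Write x = 2 + 12·t and substitute into x ≡ 2 (mod 8): 12·t ≡ 2 − 2 = 0 (mod 8).
    Divide the congruence (and modulus) by g = 4: 3·t ≡ 0 (mod 2).
    Reduce coefficients mod 2: 1·t ≡ 0 (mod 2).
    So t ≡ 0 (mod 2).
    Then x = 2 + 12·0 = 2, valid modulo lcm(12, 8) = 24: x ≡ 2 (mod 24).
  Combine with x ≡ 2 (mod 18): gcd(24, 18) = 6; 2 - 2 = 0, which IS divisible by 6, so compatible.
    Write x = 2 + 24·t and substitute into x ≡ 2 (mod 18): 24·t ≡ 2 − 2 = 0 (mod 18).
    Divide the congruence (and modulus) by g = 6: 4·t ≡ 0 (mod 3).
    Reduce coefficients mod 3: 1·t ≡ 0 (mod 3).
    So t ≡ 0 (mod 3).
    Then x = 2 + 24·0 = 2, valid modulo lcm(24, 18) = 72: x ≡ 2 (mod 72).
Verify: 2 mod 12 = 2, 2 mod 8 = 2, 2 mod 18 = 2.

x ≡ 2 (mod 72).


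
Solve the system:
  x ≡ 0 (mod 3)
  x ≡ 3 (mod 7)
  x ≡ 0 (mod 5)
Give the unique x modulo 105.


Moduli 3, 7, 5 are pairwise coprime; by CRT there is a unique solution modulo M = 3 · 7 · 5 = 105.
Solve pairwise, accumulating the modulus:
  Start with x ≡ 0 (mod 3).
  Combine with x ≡ 3 (mod 7): since gcd(3, 7) = 1, we get a unique residue mod 21.
    Write x = 0 + 3·t and substitute into x ≡ 3 (mod 7): 3·t ≡ 3 − 0 = 3 (mod 7).
    The inverse of 3 mod 7 is 5 (since 3·5 = 15 = 2·7 + 1), so t ≡ 5·3 = 15 ≡ 1 (mod 7).
    Then x = 0 + 3·1 = 3, valid modulo lcm(3, 7) = 21: x ≡ 3 (mod 21).
  Combine with x ≡ 0 (mod 5): since gcd(21, 5) = 1, we get a unique residue mod 105.
    Write x = 3 + 21·t and substitute into x ≡ 0 (mod 5): 21·t ≡ 0 − 3 = -3 (mod 5).
    Reduce coefficients mod 5: 1·t ≡ 2 (mod 5).
    So t ≡ 2 (mod 5).
    Then x = 3 + 21·2 = 45, valid modulo lcm(21, 5) = 105: x ≡ 45 (mod 105).
Verify: 45 mod 3 = 0 ✓, 45 mod 7 = 3 ✓, 45 mod 5 = 0 ✓.

x ≡ 45 (mod 105).


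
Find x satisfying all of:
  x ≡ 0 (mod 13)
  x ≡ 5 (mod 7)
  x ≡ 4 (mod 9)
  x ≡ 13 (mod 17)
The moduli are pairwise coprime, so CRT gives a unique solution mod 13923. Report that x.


Product of moduli M = 13 · 7 · 9 · 17 = 13923.
Merge one congruence at a time:
  Start: x ≡ 0 (mod 13).
  Combine with x ≡ 5 (mod 7); new modulus lcm = 91.
    Write x = 0 + 13·t and substitute into x ≡ 5 (mod 7): 13·t ≡ 5 − 0 = 5 (mod 7).
    Reduce coefficients mod 7: 6·t ≡ 5 (mod 7).
    The inverse of 6 mod 7 is 6 (since 6·6 = 36 = 5·7 + 1), so t ≡ 6·5 = 30 ≡ 2 (mod 7).
    Then x = 0 + 13·2 = 26, valid modulo lcm(13, 7) = 91: x ≡ 26 (mod 91).
  Combine with x ≡ 4 (mod 9); new modulus lcm = 819.
    Write x = 26 + 91·t and substitute into x ≡ 4 (mod 9): 91·t ≡ 4 − 26 = -22 (mod 9).
    Reduce coefficients mod 9: 1·t ≡ 5 (mod 9).
    So t ≡ 5 (mod 9).
    Then x = 26 + 91·5 = 481, valid modulo lcm(91, 9) = 819: x ≡ 481 (mod 819).
  Combine with x ≡ 13 (mod 17); new modulus lcm = 13923.
    Write x = 481 + 819·t and substitute into x ≡ 13 (mod 17): 819·t ≡ 13 − 481 = -468 (mod 17).
    Reduce coefficients mod 17: 3·t ≡ 8 (mod 17).
    The inverse of 3 mod 17 is 6 (since 3·6 = 18 = 1·17 + 1), so t ≡ 6·8 = 48 ≡ 14 (mod 17).
    Then x = 481 + 819·14 = 11947, valid modulo lcm(819, 17) = 13923: x ≡ 11947 (mod 13923).
Verify against each original: 11947 mod 13 = 0, 11947 mod 7 = 5, 11947 mod 9 = 4, 11947 mod 17 = 13.

x ≡ 11947 (mod 13923).


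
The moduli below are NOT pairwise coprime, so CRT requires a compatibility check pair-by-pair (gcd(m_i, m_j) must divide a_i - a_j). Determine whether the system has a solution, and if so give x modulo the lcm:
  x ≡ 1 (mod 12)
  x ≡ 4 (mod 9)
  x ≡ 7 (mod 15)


Moduli 12, 9, 15 are not pairwise coprime, so CRT works modulo lcm(m_i) when all pairwise compatibility conditions hold.
Pairwise compatibility: gcd(m_i, m_j) must divide a_i - a_j for every pair.
Merge one congruence at a time:
  Start: x ≡ 1 (mod 12).
  Combine with x ≡ 4 (mod 9): gcd(12, 9) = 3; 4 - 1 = 3, which IS divisible by 3, so compatible.
    Write x = 1 + 12·t and substitute into x ≡ 4 (mod 9): 12·t ≡ 4 − 1 = 3 (mod 9).
    Divide the congruence (and modulus) by g = 3: 4·t ≡ 1 (mod 3).
    Reduce coefficients mod 3: 1·t ≡ 1 (mod 3).
    So t ≡ 1 (mod 3).
    Then x = 1 + 12·1 = 13, valid modulo lcm(12, 9) = 36: x ≡ 13 (mod 36).
  Combine with x ≡ 7 (mod 15): gcd(36, 15) = 3; 7 - 13 = -6, which IS divisible by 3, so compatible.
    Write x = 13 + 36·t and substitute into x ≡ 7 (mod 15): 36·t ≡ 7 − 13 = -6 (mod 15).
    Divide the congruence (and modulus) by g = 3: 12·t ≡ -2 (mod 5).
    Reduce coefficients mod 5: 2·t ≡ 3 (mod 5).
    The inverse of 2 mod 5 is 3 (since 2·3 = 6 = 1·5 + 1), so t ≡ 3·3 = 9 ≡ 4 (mod 5).
    Then x = 13 + 36·4 = 157, valid modulo lcm(36, 15) = 180: x ≡ 157 (mod 180).
Verify: 157 mod 12 = 1, 157 mod 9 = 4, 157 mod 15 = 7.

x ≡ 157 (mod 180).


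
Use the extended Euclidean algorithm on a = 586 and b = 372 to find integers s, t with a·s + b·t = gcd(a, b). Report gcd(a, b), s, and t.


Euclidean algorithm on (586, 372) — divide until remainder is 0:
  586 = 1 · 372 + 214
  372 = 1 · 214 + 158
  214 = 1 · 158 + 56
  158 = 2 · 56 + 46
  56 = 1 · 46 + 10
  46 = 4 · 10 + 6
  10 = 1 · 6 + 4
  6 = 1 · 4 + 2
  4 = 2 · 2 + 0
gcd(586, 372) = 2.
Track Bezout coefficients alongside the remainders: start with r₀ = 586 = a·1 + b·0 (s = 1, t = 0) and r₁ = 372 = a·0 + b·1 (s = 0, t = 1); each new remainder r_{k+1} = r_{k-1} − q_k·r_k inherits s_{k+1} = s_{k-1} − q_k·s_k, t_{k+1} = t_{k-1} − q_k·t_k, so r_k = a·s_k + b·t_k at every step:
  q = 1: r = 214, s = 1 − 1·0 = 1, t = 0 − 1·1 = -1  (check: 586·1 + 372·(-1) = 214)
  q = 1: r = 158, s = 0 − 1·1 = -1, t = 1 − 1·(-1) = 2  (check: 586·(-1) + 372·2 = 158)
  q = 1: r = 56, s = 1 − 1·(-1) = 2, t = -1 − 1·2 = -3  (check: 586·2 + 372·(-3) = 56)
  q = 2: r = 46, s = -1 − 2·2 = -5, t = 2 − 2·(-3) = 8  (check: 586·(-5) + 372·8 = 46)
  q = 1: r = 10, s = 2 − 1·(-5) = 7, t = -3 − 1·8 = -11  (check: 586·7 + 372·(-11) = 10)
  q = 4: r = 6, s = -5 − 4·7 = -33, t = 8 − 4·(-11) = 52  (check: 586·(-33) + 372·52 = 6)
  q = 1: r = 4, s = 7 − 1·(-33) = 40, t = -11 − 1·52 = -63  (check: 586·40 + 372·(-63) = 4)
  q = 1: r = 2, s = -33 − 1·40 = -73, t = 52 − 1·(-63) = 115  (check: 586·(-73) + 372·115 = 2)
The row with r = 2 (the gcd) gives the Bezout coefficients s = -73, t = 115.
Result: 586 · (-73) + 372 · (115) = 2.

gcd(586, 372) = 2; s = -73, t = 115 (check: 586·(-73) + 372·115 = 2).


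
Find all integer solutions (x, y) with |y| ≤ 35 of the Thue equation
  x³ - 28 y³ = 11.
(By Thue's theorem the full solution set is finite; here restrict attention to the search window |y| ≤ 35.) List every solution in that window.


The equation is x³ - 28y³ = 11. For fixed y, x³ = 28·y³ + 11, so a solution requires the RHS to be a perfect cube.
Strategy: iterate y from -35 to 35, compute RHS = 28·y³ + 11, and check whether it is a (positive or negative) perfect cube.
Check small values of y:
  y = 0: RHS = 11 is not a perfect cube.
  y = 1: RHS = 39 is not a perfect cube.
  y = -1: RHS = -17 is not a perfect cube.
  y = 2: RHS = 235 is not a perfect cube.
  y = -2: RHS = -213 is not a perfect cube.
  y = 3: RHS = 767 is not a perfect cube.
  y = -3: RHS = -745 is not a perfect cube.
Continuing the search up to |y| = 35 finds no solutions either.
No (x, y) in the scanned range satisfies the equation.

No integer solutions with |y| ≤ 35.


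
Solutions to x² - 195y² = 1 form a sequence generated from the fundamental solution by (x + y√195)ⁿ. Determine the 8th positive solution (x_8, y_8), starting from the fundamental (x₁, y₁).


Step 1: Find the fundamental solution (x₁, y₁) of x² - 195y² = 1.
  Expand √195 as a continued fraction. a₀ = ⌊√195⌋ = 13; iterate m_{k+1} = d_k·a_k − m_k, d_{k+1} = (195 − m_{k+1}²)/d_k, a_{k+1} = ⌊(a₀ + m_{k+1})/d_{k+1}⌋ (starting m₀ = 0, d₀ = 1), with convergents p_k = a_k·p_{k-1} + p_{k-2}, q_k = a_k·q_{k-1} + q_{k-2} (p₋₁ = 1, q₋₁ = 0):
  k = 0: a₀ = 13; p₀/q₀ = 13/1; p₀² − 195·q₀² = 169 − 195 = -26.
  k = 1: m = 13, d = 26, a = ⌊(13 + 13)/26⌋ = 1; p/q = (1·13 + 1)/(1·1 + 0) = 14/1; p² − 195·q² = 196 − 195 = 1.
  The first convergent with p² − 195·q² = 1 gives the fundamental solution (x₁, y₁) = (14, 1).
Step 2: Apply the recurrence (x_{n+1}, y_{n+1}) = (x₁x_n + 195y₁y_n, x₁y_n + y₁x_n) repeatedly.
  From (x_1, y_1) = (14, 1): x_2 = 14·14 + 195·1·1 = 391; y_2 = 14·1 + 1·14 = 28.
  From (x_2, y_2) = (391, 28): x_3 = 14·391 + 195·1·28 = 10934; y_3 = 14·28 + 1·391 = 783.
  From (x_3, y_3) = (10934, 783): x_4 = 14·10934 + 195·1·783 = 305761; y_4 = 14·783 + 1·10934 = 21896.
  From (x_4, y_4) = (305761, 21896): x_5 = 14·305761 + 195·1·21896 = 8550374; y_5 = 14·21896 + 1·305761 = 612305.
  From (x_5, y_5) = (8550374, 612305): x_6 = 14·8550374 + 195·1·612305 = 239104711; y_6 = 14·612305 + 1·8550374 = 17122644.
  From (x_6, y_6) = (239104711, 17122644): x_7 = 14·239104711 + 195·1·17122644 = 6686381534; y_7 = 14·17122644 + 1·239104711 = 478821727.
  From (x_7, y_7) = (6686381534, 478821727): x_8 = 14·6686381534 + 195·1·478821727 = 186979578241; y_8 = 14·478821727 + 1·6686381534 = 13389885712.
Step 3: Verify x_8² - 195·y_8² = 34961362679182240654081 - 34961362679182240654080 = 1 (should be 1). ✓

(x_1, y_1) = (14, 1); (x_8, y_8) = (186979578241, 13389885712).


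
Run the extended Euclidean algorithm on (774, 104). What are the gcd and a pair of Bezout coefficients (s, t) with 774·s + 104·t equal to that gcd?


Euclidean algorithm on (774, 104) — divide until remainder is 0:
  774 = 7 · 104 + 46
  104 = 2 · 46 + 12
  46 = 3 · 12 + 10
  12 = 1 · 10 + 2
  10 = 5 · 2 + 0
gcd(774, 104) = 2.
Track Bezout coefficients alongside the remainders: start with r₀ = 774 = a·1 + b·0 (s = 1, t = 0) and r₁ = 104 = a·0 + b·1 (s = 0, t = 1); each new remainder r_{k+1} = r_{k-1} − q_k·r_k inherits s_{k+1} = s_{k-1} − q_k·s_k, t_{k+1} = t_{k-1} − q_k·t_k, so r_k = a·s_k + b·t_k at every step:
  q = 7: r = 46, s = 1 − 7·0 = 1, t = 0 − 7·1 = -7  (check: 774·1 + 104·(-7) = 46)
  q = 2: r = 12, s = 0 − 2·1 = -2, t = 1 − 2·(-7) = 15  (check: 774·(-2) + 104·15 = 12)
  q = 3: r = 10, s = 1 − 3·(-2) = 7, t = -7 − 3·15 = -52  (check: 774·7 + 104·(-52) = 10)
  q = 1: r = 2, s = -2 − 1·7 = -9, t = 15 − 1·(-52) = 67  (check: 774·(-9) + 104·67 = 2)
The row with r = 2 (the gcd) gives the Bezout coefficients s = -9, t = 67.
Result: 774 · (-9) + 104 · (67) = 2.

gcd(774, 104) = 2; s = -9, t = 67 (check: 774·(-9) + 104·67 = 2).


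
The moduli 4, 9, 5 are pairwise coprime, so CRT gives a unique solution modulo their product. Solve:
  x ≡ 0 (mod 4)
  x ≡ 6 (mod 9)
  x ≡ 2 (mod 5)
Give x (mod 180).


Moduli 4, 9, 5 are pairwise coprime; by CRT there is a unique solution modulo M = 4 · 9 · 5 = 180.
Solve pairwise, accumulating the modulus:
  Start with x ≡ 0 (mod 4).
  Combine with x ≡ 6 (mod 9): since gcd(4, 9) = 1, we get a unique residue mod 36.
    Write x = 0 + 4·t and substitute into x ≡ 6 (mod 9): 4·t ≡ 6 − 0 = 6 (mod 9).
    The inverse of 4 mod 9 is 7 (since 4·7 = 28 = 3·9 + 1), so t ≡ 7·6 = 42 ≡ 6 (mod 9).
    Then x = 0 + 4·6 = 24, valid modulo lcm(4, 9) = 36: x ≡ 24 (mod 36).
  Combine with x ≡ 2 (mod 5): since gcd(36, 5) = 1, we get a unique residue mod 180.
    Write x = 24 + 36·t and substitute into x ≡ 2 (mod 5): 36·t ≡ 2 − 24 = -22 (mod 5).
    Reduce coefficients mod 5: 1·t ≡ 3 (mod 5).
    So t ≡ 3 (mod 5).
    Then x = 24 + 36·3 = 132, valid modulo lcm(36, 5) = 180: x ≡ 132 (mod 180).
Verify: 132 mod 4 = 0 ✓, 132 mod 9 = 6 ✓, 132 mod 5 = 2 ✓.

x ≡ 132 (mod 180).
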